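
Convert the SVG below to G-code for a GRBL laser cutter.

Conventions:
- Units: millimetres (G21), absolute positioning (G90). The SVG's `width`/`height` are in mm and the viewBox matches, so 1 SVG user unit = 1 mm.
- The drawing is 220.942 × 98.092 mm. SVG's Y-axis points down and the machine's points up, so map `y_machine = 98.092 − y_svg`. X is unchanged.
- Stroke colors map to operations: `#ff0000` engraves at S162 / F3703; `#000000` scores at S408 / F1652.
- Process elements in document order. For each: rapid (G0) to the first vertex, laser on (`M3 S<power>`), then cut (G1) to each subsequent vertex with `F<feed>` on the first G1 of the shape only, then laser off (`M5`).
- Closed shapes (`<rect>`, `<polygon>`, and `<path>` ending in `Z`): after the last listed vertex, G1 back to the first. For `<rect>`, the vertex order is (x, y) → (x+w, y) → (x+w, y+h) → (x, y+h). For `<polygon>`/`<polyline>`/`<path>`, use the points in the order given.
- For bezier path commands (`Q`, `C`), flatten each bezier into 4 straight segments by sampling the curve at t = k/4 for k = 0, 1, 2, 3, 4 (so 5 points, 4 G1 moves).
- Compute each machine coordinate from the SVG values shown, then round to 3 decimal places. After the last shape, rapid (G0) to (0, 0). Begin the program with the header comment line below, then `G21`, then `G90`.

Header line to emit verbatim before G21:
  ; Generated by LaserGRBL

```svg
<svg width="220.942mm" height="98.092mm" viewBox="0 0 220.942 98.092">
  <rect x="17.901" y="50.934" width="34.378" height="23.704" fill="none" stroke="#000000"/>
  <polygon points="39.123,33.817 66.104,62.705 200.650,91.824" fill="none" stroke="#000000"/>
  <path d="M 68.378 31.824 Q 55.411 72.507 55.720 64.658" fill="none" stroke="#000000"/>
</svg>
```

viewBox `0 0 220.942 98.092` with mm width/height → 1 unit = 1 mm. Flip: y_m = 98.092 − y_svg.

**Shape 1** — `<rect>` rectangle, stroke `#000000` → score (S408, F1652). Machine vertices: (17.901,47.158) → (52.279,47.158) → (52.279,23.454) → (17.901,23.454) → (17.901,47.158). Closed: final G1 returns to the first vertex.

**Shape 2** — `<polygon>` closed polygon, stroke `#000000` → score (S408, F1652). Machine vertices: (39.123,64.275) → (66.104,35.387) → (200.650,6.268) → (39.123,64.275). Closed: final G1 returns to the first vertex.

**Shape 3** — `<path>` quadratic bezier, stroke `#000000` → score (S408, F1652). Control points (SVG): P0=(68.378,31.824), P1=(55.411,72.507), P2=(55.720,64.658); sampled at t=k/4. Machine vertices: (68.378,66.268) → (62.724,48.960) → (58.730,37.718) → (56.395,32.543) → (55.720,33.434). Open path.

; Generated by LaserGRBL
G21
G90
G0 X17.901 Y47.158
M3 S408
G1 X52.279 Y47.158 F1652
G1 X52.279 Y23.454
G1 X17.901 Y23.454
G1 X17.901 Y47.158
M5
G0 X39.123 Y64.275
M3 S408
G1 X66.104 Y35.387 F1652
G1 X200.650 Y6.268
G1 X39.123 Y64.275
M5
G0 X68.378 Y66.268
M3 S408
G1 X62.724 Y48.960 F1652
G1 X58.730 Y37.718
G1 X56.395 Y32.543
G1 X55.720 Y33.434
M5
G0 X0.000 Y0.000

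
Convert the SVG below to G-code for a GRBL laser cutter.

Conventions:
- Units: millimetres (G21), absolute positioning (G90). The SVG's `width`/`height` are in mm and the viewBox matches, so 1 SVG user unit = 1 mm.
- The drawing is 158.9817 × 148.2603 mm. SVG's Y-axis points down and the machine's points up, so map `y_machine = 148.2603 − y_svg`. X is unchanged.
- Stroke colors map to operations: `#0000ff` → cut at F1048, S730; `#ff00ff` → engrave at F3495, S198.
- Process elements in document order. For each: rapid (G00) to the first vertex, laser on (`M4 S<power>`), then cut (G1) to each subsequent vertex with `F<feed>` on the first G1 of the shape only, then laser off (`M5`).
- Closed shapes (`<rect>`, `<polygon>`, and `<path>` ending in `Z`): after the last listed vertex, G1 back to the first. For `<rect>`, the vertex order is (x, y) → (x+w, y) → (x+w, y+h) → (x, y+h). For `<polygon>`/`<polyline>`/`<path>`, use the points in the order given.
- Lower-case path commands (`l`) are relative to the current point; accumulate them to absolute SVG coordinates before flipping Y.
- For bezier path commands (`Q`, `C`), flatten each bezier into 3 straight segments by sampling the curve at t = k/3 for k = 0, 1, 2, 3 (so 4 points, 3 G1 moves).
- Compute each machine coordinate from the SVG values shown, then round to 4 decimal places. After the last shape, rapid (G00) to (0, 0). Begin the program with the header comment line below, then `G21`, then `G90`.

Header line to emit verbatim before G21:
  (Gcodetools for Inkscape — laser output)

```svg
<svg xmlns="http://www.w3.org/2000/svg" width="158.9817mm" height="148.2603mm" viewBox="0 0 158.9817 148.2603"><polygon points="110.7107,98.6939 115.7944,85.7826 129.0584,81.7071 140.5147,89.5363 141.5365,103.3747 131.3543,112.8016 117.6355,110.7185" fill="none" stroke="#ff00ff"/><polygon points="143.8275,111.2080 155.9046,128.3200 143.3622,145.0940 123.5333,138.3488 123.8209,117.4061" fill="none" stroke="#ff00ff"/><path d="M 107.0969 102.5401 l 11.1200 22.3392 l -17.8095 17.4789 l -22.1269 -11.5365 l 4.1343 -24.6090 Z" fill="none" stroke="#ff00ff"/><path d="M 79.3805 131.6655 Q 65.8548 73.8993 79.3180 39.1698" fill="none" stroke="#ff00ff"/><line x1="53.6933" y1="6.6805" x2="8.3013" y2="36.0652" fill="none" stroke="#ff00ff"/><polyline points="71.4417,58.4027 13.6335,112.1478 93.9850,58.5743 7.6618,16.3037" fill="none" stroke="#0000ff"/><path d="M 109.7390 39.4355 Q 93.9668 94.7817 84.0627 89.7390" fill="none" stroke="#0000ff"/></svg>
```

viewBox `0 0 158.9817 148.2603` with mm width/height → 1 unit = 1 mm. Flip: y_m = 148.2603 − y_svg.

**Shape 1** — `<polygon>` regular polygon, stroke `#ff00ff` → engrave (S198, F3495). Machine vertices: (110.7107,49.5664) → (115.7944,62.4777) → (129.0584,66.5532) → (140.5147,58.7240) → (141.5365,44.8856) → (131.3543,35.4587) → (117.6355,37.5418) → (110.7107,49.5664). Closed: final G1 returns to the first vertex.

**Shape 2** — `<polygon>` regular polygon, stroke `#ff00ff` → engrave (S198, F3495). Machine vertices: (143.8275,37.0523) → (155.9046,19.9403) → (143.3622,3.1663) → (123.5333,9.9115) → (123.8209,30.8542) → (143.8275,37.0523). Closed: final G1 returns to the first vertex.

**Shape 3** — `<path>` regular polygon, stroke `#ff00ff` → engrave (S198, F3495). Machine vertices: (107.0969,45.7202) → (118.2169,23.3810) → (100.4074,5.9021) → (78.2805,17.4386) → (82.4148,42.0476) → (107.0969,45.7202). Closed: final G1 returns to the first vertex.

**Shape 4** — `<path>` quadratic bezier, stroke `#ff00ff` → engrave (S198, F3495). Control points (SVG): P0=(79.3805,131.6655), P1=(65.8548,73.8993), P2=(79.3180,39.1698); sampled at t=k/3. Machine vertices: (79.3805,16.5948) → (73.3621,52.5460) → (73.3413,83.3779) → (79.3180,109.0905). Open path.

**Shape 5** — `<line>` line segment, stroke `#ff00ff` → engrave (S198, F3495). Machine vertices: (53.6933,141.5798) → (8.3013,112.1951). Open path.

**Shape 6** — `<polyline>` open polyline, stroke `#0000ff` → cut (S730, F1048). Machine vertices: (71.4417,89.8576) → (13.6335,36.1125) → (93.9850,89.6860) → (7.6618,131.9566). Open path.

**Shape 7** — `<path>` quadratic bezier, stroke `#0000ff` → cut (S730, F1048). Control points (SVG): P0=(109.7390,39.4355), P1=(93.9668,94.7817), P2=(84.0627,89.7390); sampled at t=k/3. Machine vertices: (109.7390,108.8248) → (99.8762,78.6372) → (91.3174,61.8694) → (84.0627,58.5213). Open path.

(Gcodetools for Inkscape — laser output)
G21
G90
G00 X110.7107 Y49.5664
M4 S198
G1 X115.7944 Y62.4777 F3495
G1 X129.0584 Y66.5532
G1 X140.5147 Y58.7240
G1 X141.5365 Y44.8856
G1 X131.3543 Y35.4587
G1 X117.6355 Y37.5418
G1 X110.7107 Y49.5664
M5
G00 X143.8275 Y37.0523
M4 S198
G1 X155.9046 Y19.9403 F3495
G1 X143.3622 Y3.1663
G1 X123.5333 Y9.9115
G1 X123.8209 Y30.8542
G1 X143.8275 Y37.0523
M5
G00 X107.0969 Y45.7202
M4 S198
G1 X118.2169 Y23.3810 F3495
G1 X100.4074 Y5.9021
G1 X78.2805 Y17.4386
G1 X82.4148 Y42.0476
G1 X107.0969 Y45.7202
M5
G00 X79.3805 Y16.5948
M4 S198
G1 X73.3621 Y52.5460 F3495
G1 X73.3413 Y83.3779
G1 X79.3180 Y109.0905
M5
G00 X53.6933 Y141.5798
M4 S198
G1 X8.3013 Y112.1951 F3495
M5
G00 X71.4417 Y89.8576
M4 S730
G1 X13.6335 Y36.1125 F1048
G1 X93.9850 Y89.6860
G1 X7.6618 Y131.9566
M5
G00 X109.7390 Y108.8248
M4 S730
G1 X99.8762 Y78.6372 F1048
G1 X91.3174 Y61.8694
G1 X84.0627 Y58.5213
M5
G00 X0.0000 Y0.0000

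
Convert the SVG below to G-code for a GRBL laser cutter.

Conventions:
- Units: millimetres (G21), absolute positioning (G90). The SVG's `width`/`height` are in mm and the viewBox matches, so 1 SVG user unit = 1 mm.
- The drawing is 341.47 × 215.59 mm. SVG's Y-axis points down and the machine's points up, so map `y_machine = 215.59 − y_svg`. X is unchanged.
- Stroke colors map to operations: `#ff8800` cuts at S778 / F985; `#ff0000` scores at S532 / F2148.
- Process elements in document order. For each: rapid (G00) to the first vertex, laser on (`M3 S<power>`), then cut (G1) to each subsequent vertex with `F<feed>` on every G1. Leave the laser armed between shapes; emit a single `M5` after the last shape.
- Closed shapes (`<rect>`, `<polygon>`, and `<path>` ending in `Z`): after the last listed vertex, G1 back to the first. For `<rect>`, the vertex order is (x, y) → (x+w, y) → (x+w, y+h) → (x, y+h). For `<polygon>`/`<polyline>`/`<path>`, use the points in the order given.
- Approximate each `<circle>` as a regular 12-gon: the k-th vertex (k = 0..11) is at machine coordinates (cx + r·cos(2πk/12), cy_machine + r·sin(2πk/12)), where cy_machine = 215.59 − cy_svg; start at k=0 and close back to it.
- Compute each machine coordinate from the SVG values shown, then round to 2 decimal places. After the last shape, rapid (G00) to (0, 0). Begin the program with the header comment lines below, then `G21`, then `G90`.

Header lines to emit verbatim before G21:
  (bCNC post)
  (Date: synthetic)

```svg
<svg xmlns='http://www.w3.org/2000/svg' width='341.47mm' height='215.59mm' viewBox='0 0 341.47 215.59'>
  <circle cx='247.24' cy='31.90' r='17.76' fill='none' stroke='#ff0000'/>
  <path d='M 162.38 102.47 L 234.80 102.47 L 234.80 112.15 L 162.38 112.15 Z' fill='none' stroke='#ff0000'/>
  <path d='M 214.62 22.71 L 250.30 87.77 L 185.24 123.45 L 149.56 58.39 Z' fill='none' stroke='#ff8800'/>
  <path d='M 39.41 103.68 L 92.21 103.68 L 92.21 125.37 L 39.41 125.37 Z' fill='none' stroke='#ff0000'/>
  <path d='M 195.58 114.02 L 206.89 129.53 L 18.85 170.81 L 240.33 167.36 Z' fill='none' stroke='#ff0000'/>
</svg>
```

(bCNC post)
(Date: synthetic)
G21
G90
G00 X265.00 Y183.69
M3 S532
G1 X262.62 Y192.57 F2148
G1 X256.12 Y199.07 F2148
G1 X247.24 Y201.45 F2148
G1 X238.36 Y199.07 F2148
G1 X231.86 Y192.57 F2148
G1 X229.48 Y183.69 F2148
G1 X231.86 Y174.81 F2148
G1 X238.36 Y168.31 F2148
G1 X247.24 Y165.93 F2148
G1 X256.12 Y168.31 F2148
G1 X262.62 Y174.81 F2148
G1 X265.00 Y183.69 F2148
G00 X162.38 Y113.12
M3 S532
G1 X234.80 Y113.12 F2148
G1 X234.80 Y103.44 F2148
G1 X162.38 Y103.44 F2148
G1 X162.38 Y113.12 F2148
G00 X214.62 Y192.88
M3 S778
G1 X250.30 Y127.82 F985
G1 X185.24 Y92.14 F985
G1 X149.56 Y157.20 F985
G1 X214.62 Y192.88 F985
G00 X39.41 Y111.91
M3 S532
G1 X92.21 Y111.91 F2148
G1 X92.21 Y90.22 F2148
G1 X39.41 Y90.22 F2148
G1 X39.41 Y111.91 F2148
G00 X195.58 Y101.57
M3 S532
G1 X206.89 Y86.06 F2148
G1 X18.85 Y44.78 F2148
G1 X240.33 Y48.23 F2148
G1 X195.58 Y101.57 F2148
M5
G00 X0.00 Y0.00

Since the viewBox matches the mm dimensions, user units are millimetres directly. The only transform is the Y-flip y_m = 215.59 − y_svg.

Shape 1 is a circle drawn with `<circle>`. Its stroke #ff0000 means score at S532, F2148. After flipping Y the toolpath is (265.00,183.69) → (262.62,192.57) → (256.12,199.07) → (247.24,201.45) → (238.36,199.07) → (231.86,192.57) → (229.48,183.69) → (231.86,174.81) → (238.36,168.31) → (247.24,165.93) → (256.12,168.31) → (262.62,174.81) → (265.00,183.69), returning to the start.

Shape 2 is a rectangle drawn with `<path>`. Its stroke #ff0000 means score at S532, F2148. After flipping Y the toolpath is (162.38,113.12) → (234.80,113.12) → (234.80,103.44) → (162.38,103.44) → (162.38,113.12), returning to the start.

Shape 3 is a regular polygon drawn with `<path>`. Its stroke #ff8800 means cut at S778, F985. After flipping Y the toolpath is (214.62,192.88) → (250.30,127.82) → (185.24,92.14) → (149.56,157.20) → (214.62,192.88), returning to the start.

Shape 4 is a rectangle drawn with `<path>`. Its stroke #ff0000 means score at S532, F2148. After flipping Y the toolpath is (39.41,111.91) → (92.21,111.91) → (92.21,90.22) → (39.41,90.22) → (39.41,111.91), returning to the start.

Shape 5 is a closed polygon drawn with `<path>`. Its stroke #ff0000 means score at S532, F2148. After flipping Y the toolpath is (195.58,101.57) → (206.89,86.06) → (18.85,44.78) → (240.33,48.23) → (195.58,101.57), returning to the start.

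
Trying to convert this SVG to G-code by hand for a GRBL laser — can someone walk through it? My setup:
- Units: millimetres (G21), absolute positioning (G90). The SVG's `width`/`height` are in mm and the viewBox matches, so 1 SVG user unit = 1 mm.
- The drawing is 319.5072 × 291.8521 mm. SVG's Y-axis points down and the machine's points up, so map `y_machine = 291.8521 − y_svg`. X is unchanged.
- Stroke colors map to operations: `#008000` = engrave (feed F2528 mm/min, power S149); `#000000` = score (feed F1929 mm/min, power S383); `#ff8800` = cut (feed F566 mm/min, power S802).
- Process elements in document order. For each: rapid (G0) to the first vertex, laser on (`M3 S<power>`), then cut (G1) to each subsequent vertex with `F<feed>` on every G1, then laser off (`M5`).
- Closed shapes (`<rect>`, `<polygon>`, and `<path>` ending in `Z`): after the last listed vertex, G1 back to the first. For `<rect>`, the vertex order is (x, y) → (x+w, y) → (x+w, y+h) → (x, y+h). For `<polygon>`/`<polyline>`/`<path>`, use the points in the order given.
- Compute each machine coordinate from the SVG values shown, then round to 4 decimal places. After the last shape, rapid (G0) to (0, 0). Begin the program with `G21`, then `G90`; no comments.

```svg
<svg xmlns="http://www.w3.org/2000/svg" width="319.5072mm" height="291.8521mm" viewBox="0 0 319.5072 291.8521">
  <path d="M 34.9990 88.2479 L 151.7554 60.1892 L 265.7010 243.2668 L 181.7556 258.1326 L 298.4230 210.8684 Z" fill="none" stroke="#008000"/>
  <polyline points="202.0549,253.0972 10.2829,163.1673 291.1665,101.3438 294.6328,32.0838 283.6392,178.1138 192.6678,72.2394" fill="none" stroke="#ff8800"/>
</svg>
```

G21
G90
G0 X34.9990 Y203.6042
M3 S149
G1 X151.7554 Y231.6629 F2528
G1 X265.7010 Y48.5853 F2528
G1 X181.7556 Y33.7195 F2528
G1 X298.4230 Y80.9837 F2528
G1 X34.9990 Y203.6042 F2528
M5
G0 X202.0549 Y38.7549
M3 S802
G1 X10.2829 Y128.6848 F566
G1 X291.1665 Y190.5083 F566
G1 X294.6328 Y259.7683 F566
G1 X283.6392 Y113.7383 F566
G1 X192.6678 Y219.6127 F566
M5
G0 X0.0000 Y0.0000

1 u = 1 mm; y_m = 291.8521 − y.

[1] `<path>` closed polygon, #008000→engrave S149 F2528: (34.9990,203.6042) → (151.7554,231.6629) → (265.7010,48.5853) → (181.7556,33.7195) → (298.4230,80.9837) → (34.9990,203.6042) (closed)

[2] `<polyline>` open polyline, #ff8800→cut S802 F566: (202.0549,38.7549) → (10.2829,128.6848) → (291.1665,190.5083) → (294.6328,259.7683) → (283.6392,113.7383) → (192.6678,219.6127)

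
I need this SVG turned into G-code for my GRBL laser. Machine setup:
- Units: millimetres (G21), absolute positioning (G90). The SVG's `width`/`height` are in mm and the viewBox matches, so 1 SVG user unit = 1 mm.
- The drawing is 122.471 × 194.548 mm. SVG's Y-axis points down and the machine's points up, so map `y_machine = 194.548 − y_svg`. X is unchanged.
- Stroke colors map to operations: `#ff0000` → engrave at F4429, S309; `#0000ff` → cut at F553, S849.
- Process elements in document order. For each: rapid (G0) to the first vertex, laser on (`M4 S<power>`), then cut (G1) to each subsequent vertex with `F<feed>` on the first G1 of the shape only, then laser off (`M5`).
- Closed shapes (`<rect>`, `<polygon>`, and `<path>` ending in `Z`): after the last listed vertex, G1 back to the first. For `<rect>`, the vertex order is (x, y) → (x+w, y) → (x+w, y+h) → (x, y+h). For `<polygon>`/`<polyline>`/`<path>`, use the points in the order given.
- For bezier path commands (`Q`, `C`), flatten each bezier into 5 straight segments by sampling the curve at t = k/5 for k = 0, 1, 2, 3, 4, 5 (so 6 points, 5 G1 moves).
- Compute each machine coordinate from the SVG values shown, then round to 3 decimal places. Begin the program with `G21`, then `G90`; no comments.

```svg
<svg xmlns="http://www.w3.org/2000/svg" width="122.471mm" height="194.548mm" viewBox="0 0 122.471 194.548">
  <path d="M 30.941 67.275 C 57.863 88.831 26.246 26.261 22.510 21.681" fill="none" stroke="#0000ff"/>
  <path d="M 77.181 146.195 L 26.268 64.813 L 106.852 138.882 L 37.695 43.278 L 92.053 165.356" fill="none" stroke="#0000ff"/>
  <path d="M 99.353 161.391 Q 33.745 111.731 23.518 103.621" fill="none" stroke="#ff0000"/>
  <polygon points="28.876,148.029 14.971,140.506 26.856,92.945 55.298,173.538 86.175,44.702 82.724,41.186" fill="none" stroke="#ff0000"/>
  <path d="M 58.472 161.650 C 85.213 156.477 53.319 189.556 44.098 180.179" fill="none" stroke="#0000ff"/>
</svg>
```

Since the viewBox matches the mm dimensions, user units are millimetres directly. The only transform is the Y-flip y_m = 194.548 − y_svg.

Shape 1 is a cubic bezier drawn with `<path>`. Its stroke #0000ff means cut at S849, F553. After flipping Y the toolpath is (30.941,127.273) → (40.761,123.298) → (40.680,132.691) → (34.845,148.631) → (27.406,164.297) → (22.510,172.867).

Shape 2 is a open polyline drawn with `<path>`. Its stroke #0000ff means cut at S849, F553. After flipping Y the toolpath is (77.181,48.353) → (26.268,129.735) → (106.852,55.666) → (37.695,151.270) → (92.053,29.192).

Shape 3 is a quadratic bezier drawn with `<path>`. Its stroke #ff0000 means engrave at S309, F4429. After flipping Y the toolpath is (99.353,33.157) → (75.325,51.359) → (55.728,66.237) → (40.561,77.791) → (29.824,86.021) → (23.518,90.927).

Shape 4 is a closed polygon drawn with `<polygon>`. Its stroke #ff0000 means engrave at S309, F4429. After flipping Y the toolpath is (28.876,46.519) → (14.971,54.042) → (26.856,101.603) → (55.298,21.010) → (86.175,149.846) → (82.724,153.362) → (28.876,46.519), returning to the start.

Shape 5 is a cubic bezier drawn with `<path>`. Its stroke #0000ff means cut at S849, F553. After flipping Y the toolpath is (58.472,32.898) → (68.131,32.057) → (67.620,25.910) → (60.843,18.330) → (51.701,13.192) → (44.098,14.369).

G21
G90
G0 X30.941 Y127.273
M4 S849
G1 X40.761 Y123.298 F553
G1 X40.680 Y132.691
G1 X34.845 Y148.631
G1 X27.406 Y164.297
G1 X22.510 Y172.867
M5
G0 X77.181 Y48.353
M4 S849
G1 X26.268 Y129.735 F553
G1 X106.852 Y55.666
G1 X37.695 Y151.270
G1 X92.053 Y29.192
M5
G0 X99.353 Y33.157
M4 S309
G1 X75.325 Y51.359 F4429
G1 X55.728 Y66.237
G1 X40.561 Y77.791
G1 X29.824 Y86.021
G1 X23.518 Y90.927
M5
G0 X28.876 Y46.519
M4 S309
G1 X14.971 Y54.042 F4429
G1 X26.856 Y101.603
G1 X55.298 Y21.010
G1 X86.175 Y149.846
G1 X82.724 Y153.362
G1 X28.876 Y46.519
M5
G0 X58.472 Y32.898
M4 S849
G1 X68.131 Y32.057 F553
G1 X67.620 Y25.910
G1 X60.843 Y18.330
G1 X51.701 Y13.192
G1 X44.098 Y14.369
M5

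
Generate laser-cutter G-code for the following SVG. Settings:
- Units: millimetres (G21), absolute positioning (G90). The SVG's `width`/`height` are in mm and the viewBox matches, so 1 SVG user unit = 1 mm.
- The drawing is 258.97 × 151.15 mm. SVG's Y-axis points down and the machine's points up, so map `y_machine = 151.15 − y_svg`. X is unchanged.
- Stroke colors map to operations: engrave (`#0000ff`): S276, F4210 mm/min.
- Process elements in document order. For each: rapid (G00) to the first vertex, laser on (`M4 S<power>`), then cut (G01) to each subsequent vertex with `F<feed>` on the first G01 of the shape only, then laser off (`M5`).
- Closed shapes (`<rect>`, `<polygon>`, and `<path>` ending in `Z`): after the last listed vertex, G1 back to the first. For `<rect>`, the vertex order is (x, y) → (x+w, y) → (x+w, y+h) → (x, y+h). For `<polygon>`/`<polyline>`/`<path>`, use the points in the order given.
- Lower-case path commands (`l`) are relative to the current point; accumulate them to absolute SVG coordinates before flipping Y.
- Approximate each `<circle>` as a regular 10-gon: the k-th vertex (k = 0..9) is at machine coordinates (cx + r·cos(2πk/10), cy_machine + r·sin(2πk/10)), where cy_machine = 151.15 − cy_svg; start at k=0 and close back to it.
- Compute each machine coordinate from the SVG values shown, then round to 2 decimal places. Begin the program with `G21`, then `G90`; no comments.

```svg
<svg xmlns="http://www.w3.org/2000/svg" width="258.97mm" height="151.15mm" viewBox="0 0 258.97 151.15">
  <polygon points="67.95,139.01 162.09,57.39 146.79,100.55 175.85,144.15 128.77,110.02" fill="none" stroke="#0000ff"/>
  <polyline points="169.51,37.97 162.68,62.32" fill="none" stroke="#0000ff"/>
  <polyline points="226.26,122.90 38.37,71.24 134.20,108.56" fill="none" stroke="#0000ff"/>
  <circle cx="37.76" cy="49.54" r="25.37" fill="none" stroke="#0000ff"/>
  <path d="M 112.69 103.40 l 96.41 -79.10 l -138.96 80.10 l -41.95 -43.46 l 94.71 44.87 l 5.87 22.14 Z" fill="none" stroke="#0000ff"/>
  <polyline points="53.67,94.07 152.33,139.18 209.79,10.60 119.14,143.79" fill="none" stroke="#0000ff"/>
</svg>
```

1 u = 1 mm; y_m = 151.15 − y.

[1] `<polygon>` closed polygon, #0000ff→engrave S276 F4210: (67.95,12.14) → (162.09,93.76) → (146.79,50.60) → (175.85,7.00) → (128.77,41.13) → (67.95,12.14) (closed)

[2] `<polyline>` line segment, #0000ff→engrave S276 F4210: (169.51,113.18) → (162.68,88.83)

[3] `<polyline>` open polyline, #0000ff→engrave S276 F4210: (226.26,28.25) → (38.37,79.91) → (134.20,42.59)

[4] `<circle>` circle, #0000ff→engrave S276 F4210: (63.13,101.61) → (58.28,116.52) → (45.60,125.74) → (29.92,125.74) → (17.24,116.52) → (12.39,101.61) → (17.24,86.70) → (29.92,77.48) → (45.60,77.48) → (58.28,86.70) → (63.13,101.61) (closed)

[5] `<path>` closed polygon, #0000ff→engrave S276 F4210: (112.69,47.75) → (209.10,126.85) → (70.14,46.75) → (28.19,90.21) → (122.90,45.34) → (128.77,23.20) → (112.69,47.75) (closed)

[6] `<polyline>` open polyline, #0000ff→engrave S276 F4210: (53.67,57.08) → (152.33,11.97) → (209.79,140.55) → (119.14,7.36)

G21
G90
G00 X67.95 Y12.14
M4 S276
G01 X162.09 Y93.76 F4210
G01 X146.79 Y50.60
G01 X175.85 Y7.00
G01 X128.77 Y41.13
G01 X67.95 Y12.14
M5
G00 X169.51 Y113.18
M4 S276
G01 X162.68 Y88.83 F4210
M5
G00 X226.26 Y28.25
M4 S276
G01 X38.37 Y79.91 F4210
G01 X134.20 Y42.59
M5
G00 X63.13 Y101.61
M4 S276
G01 X58.28 Y116.52 F4210
G01 X45.60 Y125.74
G01 X29.92 Y125.74
G01 X17.24 Y116.52
G01 X12.39 Y101.61
G01 X17.24 Y86.70
G01 X29.92 Y77.48
G01 X45.60 Y77.48
G01 X58.28 Y86.70
G01 X63.13 Y101.61
M5
G00 X112.69 Y47.75
M4 S276
G01 X209.10 Y126.85 F4210
G01 X70.14 Y46.75
G01 X28.19 Y90.21
G01 X122.90 Y45.34
G01 X128.77 Y23.20
G01 X112.69 Y47.75
M5
G00 X53.67 Y57.08
M4 S276
G01 X152.33 Y11.97 F4210
G01 X209.79 Y140.55
G01 X119.14 Y7.36
M5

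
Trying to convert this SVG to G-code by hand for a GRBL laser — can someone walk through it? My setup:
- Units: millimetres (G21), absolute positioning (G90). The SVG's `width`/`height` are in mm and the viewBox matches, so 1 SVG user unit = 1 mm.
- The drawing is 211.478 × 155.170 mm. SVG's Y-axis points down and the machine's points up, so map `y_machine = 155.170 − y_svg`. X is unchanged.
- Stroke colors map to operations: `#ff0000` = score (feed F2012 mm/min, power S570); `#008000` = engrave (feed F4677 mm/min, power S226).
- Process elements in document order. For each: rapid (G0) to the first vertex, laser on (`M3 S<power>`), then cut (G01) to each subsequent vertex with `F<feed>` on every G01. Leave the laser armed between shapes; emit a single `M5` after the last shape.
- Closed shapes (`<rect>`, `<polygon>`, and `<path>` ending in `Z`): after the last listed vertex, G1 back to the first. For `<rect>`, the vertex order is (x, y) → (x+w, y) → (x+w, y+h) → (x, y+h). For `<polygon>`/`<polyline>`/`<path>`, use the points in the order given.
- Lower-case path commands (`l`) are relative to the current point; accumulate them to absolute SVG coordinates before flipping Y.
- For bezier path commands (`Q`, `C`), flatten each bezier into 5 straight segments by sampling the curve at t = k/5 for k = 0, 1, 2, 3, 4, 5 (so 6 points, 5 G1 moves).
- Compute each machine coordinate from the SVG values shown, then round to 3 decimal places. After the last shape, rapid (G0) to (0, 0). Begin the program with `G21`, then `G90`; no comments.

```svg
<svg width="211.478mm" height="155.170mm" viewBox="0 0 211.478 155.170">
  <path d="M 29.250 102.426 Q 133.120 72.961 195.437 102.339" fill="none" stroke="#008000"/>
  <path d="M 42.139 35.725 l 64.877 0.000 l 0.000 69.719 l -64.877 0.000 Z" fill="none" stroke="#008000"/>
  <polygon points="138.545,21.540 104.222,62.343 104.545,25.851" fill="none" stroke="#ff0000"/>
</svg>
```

G21
G90
G0 X29.250 Y52.744
M3 S226
G01 X69.136 Y62.176 F4677
G01 X105.698 Y66.901 F4677
G01 X138.935 Y66.919 F4677
G01 X168.848 Y62.228 F4677
G01 X195.437 Y52.831 F4677
G0 X42.139 Y119.445
M3 S226
G01 X107.016 Y119.445 F4677
G01 X107.016 Y49.726 F4677
G01 X42.139 Y49.726 F4677
G01 X42.139 Y119.445 F4677
G0 X138.545 Y133.630
M3 S570
G01 X104.222 Y92.827 F2012
G01 X104.545 Y129.319 F2012
G01 X138.545 Y133.630 F2012
M5
G0 X0.000 Y0.000

Since the viewBox matches the mm dimensions, user units are millimetres directly. The only transform is the Y-flip y_m = 155.170 − y_svg.

Shape 1 is a quadratic bezier drawn with `<path>`. Its stroke #008000 means engrave at S226, F4677. After flipping Y the toolpath is (29.250,52.744) → (69.136,62.176) → (105.698,66.901) → (138.935,66.919) → (168.848,62.228) → (195.437,52.831).

Shape 2 is a rectangle drawn with `<path>`. Its stroke #008000 means engrave at S226, F4677. After flipping Y the toolpath is (42.139,119.445) → (107.016,119.445) → (107.016,49.726) → (42.139,49.726) → (42.139,119.445), returning to the start.

Shape 3 is a closed polygon drawn with `<polygon>`. Its stroke #ff0000 means score at S570, F2012. After flipping Y the toolpath is (138.545,133.630) → (104.222,92.827) → (104.545,129.319) → (138.545,133.630), returning to the start.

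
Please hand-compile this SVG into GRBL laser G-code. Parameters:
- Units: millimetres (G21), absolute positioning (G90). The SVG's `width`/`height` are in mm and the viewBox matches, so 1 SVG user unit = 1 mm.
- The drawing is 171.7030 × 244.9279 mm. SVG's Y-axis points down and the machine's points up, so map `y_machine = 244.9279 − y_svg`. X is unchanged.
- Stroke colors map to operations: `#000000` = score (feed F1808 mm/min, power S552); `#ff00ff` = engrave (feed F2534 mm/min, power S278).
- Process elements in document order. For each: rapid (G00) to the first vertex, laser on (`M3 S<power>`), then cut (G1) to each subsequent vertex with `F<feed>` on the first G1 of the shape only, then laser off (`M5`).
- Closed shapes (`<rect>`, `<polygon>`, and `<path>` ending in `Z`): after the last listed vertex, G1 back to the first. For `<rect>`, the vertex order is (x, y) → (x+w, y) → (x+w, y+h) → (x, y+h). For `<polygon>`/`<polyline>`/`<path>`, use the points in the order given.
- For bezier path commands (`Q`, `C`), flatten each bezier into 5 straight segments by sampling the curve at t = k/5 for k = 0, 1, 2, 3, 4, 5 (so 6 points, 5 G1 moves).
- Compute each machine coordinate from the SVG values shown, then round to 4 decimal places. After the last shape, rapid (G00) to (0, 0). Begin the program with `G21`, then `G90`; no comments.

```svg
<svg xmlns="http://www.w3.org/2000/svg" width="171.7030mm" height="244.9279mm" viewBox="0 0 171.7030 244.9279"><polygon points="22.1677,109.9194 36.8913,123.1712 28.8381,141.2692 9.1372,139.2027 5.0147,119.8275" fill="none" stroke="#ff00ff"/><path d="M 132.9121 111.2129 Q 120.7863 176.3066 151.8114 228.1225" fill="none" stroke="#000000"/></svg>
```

G21
G90
G00 X22.1677 Y135.0085
M3 S278
G1 X36.8913 Y121.7567 F2534
G1 X28.8381 Y103.6587
G1 X9.1372 Y105.7252
G1 X5.0147 Y125.1004
G1 X22.1677 Y135.0085
M5
G00 X132.9121 Y133.7150
M3 S552
G1 X129.7878 Y108.2086 F1808
G1 X130.1156 Y83.7645
G1 X133.8955 Y60.3826
G1 X141.1274 Y38.0629
G1 X151.8114 Y16.8054
M5
G00 X0.0000 Y0.0000

Since the viewBox matches the mm dimensions, user units are millimetres directly. The only transform is the Y-flip y_m = 244.9279 − y_svg.

Shape 1 is a regular polygon drawn with `<polygon>`. Its stroke #ff00ff means engrave at S278, F2534. After flipping Y the toolpath is (22.1677,135.0085) → (36.8913,121.7567) → (28.8381,103.6587) → (9.1372,105.7252) → (5.0147,125.1004) → (22.1677,135.0085), returning to the start.

Shape 2 is a quadratic bezier drawn with `<path>`. Its stroke #000000 means score at S552, F1808. After flipping Y the toolpath is (132.9121,133.7150) → (129.7878,108.2086) → (130.1156,83.7645) → (133.8955,60.3826) → (141.1274,38.0629) → (151.8114,16.8054).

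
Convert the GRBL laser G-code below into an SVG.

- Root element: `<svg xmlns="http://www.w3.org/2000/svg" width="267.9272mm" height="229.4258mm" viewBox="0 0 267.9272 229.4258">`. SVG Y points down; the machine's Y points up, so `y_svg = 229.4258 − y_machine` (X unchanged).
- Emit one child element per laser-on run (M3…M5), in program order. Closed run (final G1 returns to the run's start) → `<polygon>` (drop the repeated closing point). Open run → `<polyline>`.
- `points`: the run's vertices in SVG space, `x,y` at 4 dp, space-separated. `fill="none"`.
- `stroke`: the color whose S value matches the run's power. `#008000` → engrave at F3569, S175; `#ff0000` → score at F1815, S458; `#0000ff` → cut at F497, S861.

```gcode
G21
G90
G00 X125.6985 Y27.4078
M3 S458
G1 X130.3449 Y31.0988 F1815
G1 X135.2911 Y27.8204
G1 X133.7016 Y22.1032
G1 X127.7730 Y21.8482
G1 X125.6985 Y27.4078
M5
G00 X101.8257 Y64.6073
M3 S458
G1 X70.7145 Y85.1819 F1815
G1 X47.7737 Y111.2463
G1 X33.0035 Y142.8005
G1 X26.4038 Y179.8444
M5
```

<svg xmlns="http://www.w3.org/2000/svg" width="267.9272mm" height="229.4258mm" viewBox="0 0 267.9272 229.4258">
  <polygon points="125.6985,202.0180 130.3449,198.3270 135.2911,201.6054 133.7016,207.3226 127.7730,207.5776" fill="none" stroke="#ff0000"/>
  <polyline points="101.8257,164.8185 70.7145,144.2439 47.7737,118.1795 33.0035,86.6253 26.4038,49.5814" fill="none" stroke="#ff0000"/>
</svg>

Each laser-on run becomes one SVG element. Flip Y back into SVG space with y_svg = 229.4258 − y_machine. Every run uses S458, so all elements get stroke `#ff0000` (score).

Run 1: The run returns to its start, so emit a `<polygon>` with points (Y-flipped): 125.6985,202.0180 130.3449,198.3270 135.2911,201.6054 133.7016,207.3226 127.7730,207.5776.

Run 2: The run is open, so emit a `<polyline>` with points (Y-flipped): 101.8257,164.8185 70.7145,144.2439 47.7737,118.1795 33.0035,86.6253 26.4038,49.5814.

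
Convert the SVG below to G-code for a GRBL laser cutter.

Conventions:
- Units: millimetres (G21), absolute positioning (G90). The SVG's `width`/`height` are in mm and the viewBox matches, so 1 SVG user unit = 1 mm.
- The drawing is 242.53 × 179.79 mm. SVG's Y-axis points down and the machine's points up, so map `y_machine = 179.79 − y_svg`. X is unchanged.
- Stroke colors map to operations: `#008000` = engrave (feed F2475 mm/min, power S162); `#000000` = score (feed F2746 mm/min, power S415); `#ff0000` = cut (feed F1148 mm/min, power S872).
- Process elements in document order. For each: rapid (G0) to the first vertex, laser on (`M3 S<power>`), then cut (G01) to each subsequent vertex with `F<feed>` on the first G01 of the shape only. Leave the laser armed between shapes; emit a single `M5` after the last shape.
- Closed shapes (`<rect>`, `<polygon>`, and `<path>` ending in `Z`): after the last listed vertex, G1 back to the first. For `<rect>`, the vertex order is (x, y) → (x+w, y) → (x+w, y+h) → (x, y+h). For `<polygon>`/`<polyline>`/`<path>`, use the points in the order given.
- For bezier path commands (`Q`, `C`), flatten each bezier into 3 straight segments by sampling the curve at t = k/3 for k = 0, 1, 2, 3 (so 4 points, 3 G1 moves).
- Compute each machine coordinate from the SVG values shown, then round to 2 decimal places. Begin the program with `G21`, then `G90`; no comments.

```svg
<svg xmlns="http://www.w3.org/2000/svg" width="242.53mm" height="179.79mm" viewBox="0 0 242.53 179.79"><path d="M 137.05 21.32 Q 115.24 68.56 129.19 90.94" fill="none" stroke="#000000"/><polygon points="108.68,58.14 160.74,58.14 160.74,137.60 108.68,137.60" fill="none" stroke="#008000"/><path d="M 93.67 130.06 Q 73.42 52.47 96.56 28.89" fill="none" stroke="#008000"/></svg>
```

viewBox `0 0 242.53 179.79` with mm width/height → 1 unit = 1 mm. Flip: y_m = 179.79 − y_svg.

**Shape 1** — `<path>` quadratic bezier, stroke `#000000` → score (S415, F2746). Control points (SVG): P0=(137.05,21.32), P1=(115.24,68.56), P2=(129.19,90.94); sampled at t=k/3. Machine vertices: (137.05,158.47) → (126.48,129.74) → (123.86,106.53) → (129.19,88.85). Open path.

**Shape 2** — `<polygon>` rectangle, stroke `#008000` → engrave (S162, F2475). Machine vertices: (108.68,121.65) → (160.74,121.65) → (160.74,42.19) → (108.68,42.19) → (108.68,121.65). Closed: final G1 returns to the first vertex.

**Shape 3** — `<path>` quadratic bezier, stroke `#008000` → engrave (S162, F2475). Control points (SVG): P0=(93.67,130.06), P1=(73.42,52.47), P2=(96.56,28.89); sampled at t=k/3. Machine vertices: (93.67,49.73) → (84.99,95.46) → (85.95,129.18) → (96.56,150.90). Open path.

G21
G90
G0 X137.05 Y158.47
M3 S415
G01 X126.48 Y129.74 F2746
G01 X123.86 Y106.53
G01 X129.19 Y88.85
G0 X108.68 Y121.65
M3 S162
G01 X160.74 Y121.65 F2475
G01 X160.74 Y42.19
G01 X108.68 Y42.19
G01 X108.68 Y121.65
G0 X93.67 Y49.73
M3 S162
G01 X84.99 Y95.46 F2475
G01 X85.95 Y129.18
G01 X96.56 Y150.90
M5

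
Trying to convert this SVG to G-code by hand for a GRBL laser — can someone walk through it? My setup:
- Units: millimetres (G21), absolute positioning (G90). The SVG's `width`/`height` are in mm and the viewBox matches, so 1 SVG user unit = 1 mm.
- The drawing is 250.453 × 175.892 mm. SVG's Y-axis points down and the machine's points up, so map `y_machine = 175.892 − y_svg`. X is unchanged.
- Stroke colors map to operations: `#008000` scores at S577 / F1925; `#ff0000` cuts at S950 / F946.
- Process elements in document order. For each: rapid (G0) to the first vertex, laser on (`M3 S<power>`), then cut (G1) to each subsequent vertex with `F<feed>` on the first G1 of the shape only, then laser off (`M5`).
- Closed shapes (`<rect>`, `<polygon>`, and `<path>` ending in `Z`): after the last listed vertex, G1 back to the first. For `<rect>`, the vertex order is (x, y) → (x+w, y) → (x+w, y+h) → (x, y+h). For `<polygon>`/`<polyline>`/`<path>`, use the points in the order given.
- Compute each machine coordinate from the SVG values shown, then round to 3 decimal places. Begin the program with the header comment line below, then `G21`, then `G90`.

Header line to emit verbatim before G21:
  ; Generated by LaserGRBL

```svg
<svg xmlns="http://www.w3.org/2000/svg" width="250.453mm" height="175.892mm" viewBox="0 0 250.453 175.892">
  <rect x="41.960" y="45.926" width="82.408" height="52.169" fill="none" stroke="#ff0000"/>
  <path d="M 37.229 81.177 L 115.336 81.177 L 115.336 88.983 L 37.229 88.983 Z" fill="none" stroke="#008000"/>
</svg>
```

; Generated by LaserGRBL
G21
G90
G0 X41.960 Y129.966
M3 S950
G1 X124.368 Y129.966 F946
G1 X124.368 Y77.797
G1 X41.960 Y77.797
G1 X41.960 Y129.966
M5
G0 X37.229 Y94.715
M3 S577
G1 X115.336 Y94.715 F1925
G1 X115.336 Y86.909
G1 X37.229 Y86.909
G1 X37.229 Y94.715
M5

1 u = 1 mm; y_m = 175.892 − y.

[1] `<rect>` rectangle, #ff0000→cut S950 F946: (41.960,129.966) → (124.368,129.966) → (124.368,77.797) → (41.960,77.797) → (41.960,129.966) (closed)

[2] `<path>` rectangle, #008000→score S577 F1925: (37.229,94.715) → (115.336,94.715) → (115.336,86.909) → (37.229,86.909) → (37.229,94.715) (closed)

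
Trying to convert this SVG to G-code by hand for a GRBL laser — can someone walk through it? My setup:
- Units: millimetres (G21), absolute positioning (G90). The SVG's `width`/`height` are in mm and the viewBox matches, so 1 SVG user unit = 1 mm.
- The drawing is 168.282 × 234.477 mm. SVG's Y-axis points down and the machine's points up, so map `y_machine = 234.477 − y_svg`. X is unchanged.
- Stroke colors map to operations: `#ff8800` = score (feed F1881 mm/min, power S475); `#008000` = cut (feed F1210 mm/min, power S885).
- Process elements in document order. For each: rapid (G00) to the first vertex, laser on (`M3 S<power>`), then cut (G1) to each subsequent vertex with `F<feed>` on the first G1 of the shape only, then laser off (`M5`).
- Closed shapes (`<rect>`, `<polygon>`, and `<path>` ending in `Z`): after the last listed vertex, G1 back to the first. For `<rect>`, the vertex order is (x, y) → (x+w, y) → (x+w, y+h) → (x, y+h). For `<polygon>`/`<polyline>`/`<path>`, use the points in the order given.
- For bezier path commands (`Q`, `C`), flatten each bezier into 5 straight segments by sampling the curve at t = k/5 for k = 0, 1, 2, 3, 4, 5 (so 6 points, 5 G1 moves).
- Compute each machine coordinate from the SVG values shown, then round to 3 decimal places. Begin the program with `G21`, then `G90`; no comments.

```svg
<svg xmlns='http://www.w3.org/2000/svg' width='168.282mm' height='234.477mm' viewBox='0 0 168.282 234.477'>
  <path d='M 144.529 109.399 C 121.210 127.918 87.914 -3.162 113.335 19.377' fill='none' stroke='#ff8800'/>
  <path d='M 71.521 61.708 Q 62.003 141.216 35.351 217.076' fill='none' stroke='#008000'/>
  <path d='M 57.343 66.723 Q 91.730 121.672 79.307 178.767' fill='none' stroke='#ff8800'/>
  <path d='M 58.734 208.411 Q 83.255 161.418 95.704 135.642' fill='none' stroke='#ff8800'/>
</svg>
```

G21
G90
G00 X144.529 Y125.078
M3 S475
G1 X129.890 Y129.493 F1881
G1 X116.154 Y155.257
G1 X106.618 Y187.816
G1 X104.579 Y212.615
G1 X113.335 Y215.100
M5
G00 X71.521 Y172.769
M3 S885
G1 X67.028 Y141.112 F1210
G1 X61.165 Y109.746
G1 X53.931 Y78.673
G1 X45.326 Y47.891
G1 X35.351 Y17.401
M5
G00 X57.343 Y167.754
M3 S475
G1 X69.225 Y145.689 F1881
G1 X77.363 Y123.451
G1 X81.756 Y101.043
G1 X82.404 Y78.462
G1 X79.307 Y55.710
M5
G00 X58.734 Y26.066
M3 S475
G1 X68.060 Y44.015 F1881
G1 X76.419 Y60.266
G1 X83.813 Y74.819
G1 X90.242 Y87.676
G1 X95.704 Y98.835
M5

Since the viewBox matches the mm dimensions, user units are millimetres directly. The only transform is the Y-flip y_m = 234.477 − y_svg.

Shape 1 is a cubic bezier drawn with `<path>`. Its stroke #ff8800 means score at S475, F1881. After flipping Y the toolpath is (144.529,125.078) → (129.890,129.493) → (116.154,155.257) → (106.618,187.816) → (104.579,212.615) → (113.335,215.100).

Shape 2 is a quadratic bezier drawn with `<path>`. Its stroke #008000 means cut at S885, F1210. After flipping Y the toolpath is (71.521,172.769) → (67.028,141.112) → (61.165,109.746) → (53.931,78.673) → (45.326,47.891) → (35.351,17.401).

Shape 3 is a quadratic bezier drawn with `<path>`. Its stroke #ff8800 means score at S475, F1881. After flipping Y the toolpath is (57.343,167.754) → (69.225,145.689) → (77.363,123.451) → (81.756,101.043) → (82.404,78.462) → (79.307,55.710).

Shape 4 is a quadratic bezier drawn with `<path>`. Its stroke #ff8800 means score at S475, F1881. After flipping Y the toolpath is (58.734,26.066) → (68.060,44.015) → (76.419,60.266) → (83.813,74.819) → (90.242,87.676) → (95.704,98.835).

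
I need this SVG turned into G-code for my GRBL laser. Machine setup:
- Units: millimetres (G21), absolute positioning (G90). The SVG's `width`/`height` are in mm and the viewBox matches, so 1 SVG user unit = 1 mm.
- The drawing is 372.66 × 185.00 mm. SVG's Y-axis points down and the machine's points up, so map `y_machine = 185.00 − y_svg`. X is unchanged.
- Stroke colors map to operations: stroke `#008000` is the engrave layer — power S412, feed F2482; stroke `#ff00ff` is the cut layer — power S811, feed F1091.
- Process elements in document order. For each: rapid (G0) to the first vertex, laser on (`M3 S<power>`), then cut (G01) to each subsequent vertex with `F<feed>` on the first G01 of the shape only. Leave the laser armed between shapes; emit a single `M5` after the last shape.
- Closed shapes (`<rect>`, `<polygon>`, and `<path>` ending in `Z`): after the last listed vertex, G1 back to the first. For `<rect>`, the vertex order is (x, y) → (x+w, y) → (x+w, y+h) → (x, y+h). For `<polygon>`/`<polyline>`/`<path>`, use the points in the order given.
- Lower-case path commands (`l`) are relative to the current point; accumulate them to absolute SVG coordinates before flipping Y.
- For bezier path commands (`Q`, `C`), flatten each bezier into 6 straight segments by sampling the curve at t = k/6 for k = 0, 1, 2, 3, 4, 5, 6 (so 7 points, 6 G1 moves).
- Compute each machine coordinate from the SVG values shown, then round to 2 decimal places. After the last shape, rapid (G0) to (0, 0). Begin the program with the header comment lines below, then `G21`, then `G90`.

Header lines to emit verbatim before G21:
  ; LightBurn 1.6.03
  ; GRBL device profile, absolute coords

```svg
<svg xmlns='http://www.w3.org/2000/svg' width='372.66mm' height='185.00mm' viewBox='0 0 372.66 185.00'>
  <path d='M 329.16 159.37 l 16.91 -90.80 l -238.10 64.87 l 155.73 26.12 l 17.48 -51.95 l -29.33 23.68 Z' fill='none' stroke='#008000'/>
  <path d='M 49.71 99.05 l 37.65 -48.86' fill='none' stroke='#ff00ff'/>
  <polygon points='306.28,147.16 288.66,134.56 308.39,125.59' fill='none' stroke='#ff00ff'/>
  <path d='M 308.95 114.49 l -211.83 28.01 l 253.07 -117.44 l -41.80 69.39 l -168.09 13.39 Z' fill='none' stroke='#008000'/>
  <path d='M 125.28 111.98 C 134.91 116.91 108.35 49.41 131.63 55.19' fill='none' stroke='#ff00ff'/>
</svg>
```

1 u = 1 mm; y_m = 185.00 − y.

[1] `<path>` closed polygon, #008000→engrave S412 F2482: (329.16,25.63) → (346.07,116.43) → (107.97,51.56) → (263.70,25.44) → (281.18,77.39) → (251.85,53.71) → (329.16,25.63) (closed)

[2] `<path>` line segment, #ff00ff→cut S811 F1091: (49.71,85.95) → (87.36,134.81)

[3] `<polygon>` regular polygon, #ff00ff→cut S811 F1091: (306.28,37.84) → (288.66,50.44) → (308.39,59.41) → (306.28,37.84) (closed)

[4] `<path>` closed polygon, #008000→engrave S412 F2482: (308.95,70.51) → (97.12,42.50) → (350.19,159.94) → (308.39,90.55) → (140.30,77.16) → (308.95,70.51) (closed)

[5] `<path>` cubic bezier, #ff00ff→cut S811 F1091: (125.28,73.02) → (127.48,75.92) → (126.03,86.84) → (123.34,101.73) → (121.78,116.56) → (123.75,127.27) → (131.63,129.81)

; LightBurn 1.6.03
; GRBL device profile, absolute coords
G21
G90
G0 X329.16 Y25.63
M3 S412
G01 X346.07 Y116.43 F2482
G01 X107.97 Y51.56
G01 X263.70 Y25.44
G01 X281.18 Y77.39
G01 X251.85 Y53.71
G01 X329.16 Y25.63
G0 X49.71 Y85.95
M3 S811
G01 X87.36 Y134.81 F1091
G0 X306.28 Y37.84
M3 S811
G01 X288.66 Y50.44 F1091
G01 X308.39 Y59.41
G01 X306.28 Y37.84
G0 X308.95 Y70.51
M3 S412
G01 X97.12 Y42.50 F2482
G01 X350.19 Y159.94
G01 X308.39 Y90.55
G01 X140.30 Y77.16
G01 X308.95 Y70.51
G0 X125.28 Y73.02
M3 S811
G01 X127.48 Y75.92 F1091
G01 X126.03 Y86.84
G01 X123.34 Y101.73
G01 X121.78 Y116.56
G01 X123.75 Y127.27
G01 X131.63 Y129.81
M5
G0 X0.00 Y0.00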